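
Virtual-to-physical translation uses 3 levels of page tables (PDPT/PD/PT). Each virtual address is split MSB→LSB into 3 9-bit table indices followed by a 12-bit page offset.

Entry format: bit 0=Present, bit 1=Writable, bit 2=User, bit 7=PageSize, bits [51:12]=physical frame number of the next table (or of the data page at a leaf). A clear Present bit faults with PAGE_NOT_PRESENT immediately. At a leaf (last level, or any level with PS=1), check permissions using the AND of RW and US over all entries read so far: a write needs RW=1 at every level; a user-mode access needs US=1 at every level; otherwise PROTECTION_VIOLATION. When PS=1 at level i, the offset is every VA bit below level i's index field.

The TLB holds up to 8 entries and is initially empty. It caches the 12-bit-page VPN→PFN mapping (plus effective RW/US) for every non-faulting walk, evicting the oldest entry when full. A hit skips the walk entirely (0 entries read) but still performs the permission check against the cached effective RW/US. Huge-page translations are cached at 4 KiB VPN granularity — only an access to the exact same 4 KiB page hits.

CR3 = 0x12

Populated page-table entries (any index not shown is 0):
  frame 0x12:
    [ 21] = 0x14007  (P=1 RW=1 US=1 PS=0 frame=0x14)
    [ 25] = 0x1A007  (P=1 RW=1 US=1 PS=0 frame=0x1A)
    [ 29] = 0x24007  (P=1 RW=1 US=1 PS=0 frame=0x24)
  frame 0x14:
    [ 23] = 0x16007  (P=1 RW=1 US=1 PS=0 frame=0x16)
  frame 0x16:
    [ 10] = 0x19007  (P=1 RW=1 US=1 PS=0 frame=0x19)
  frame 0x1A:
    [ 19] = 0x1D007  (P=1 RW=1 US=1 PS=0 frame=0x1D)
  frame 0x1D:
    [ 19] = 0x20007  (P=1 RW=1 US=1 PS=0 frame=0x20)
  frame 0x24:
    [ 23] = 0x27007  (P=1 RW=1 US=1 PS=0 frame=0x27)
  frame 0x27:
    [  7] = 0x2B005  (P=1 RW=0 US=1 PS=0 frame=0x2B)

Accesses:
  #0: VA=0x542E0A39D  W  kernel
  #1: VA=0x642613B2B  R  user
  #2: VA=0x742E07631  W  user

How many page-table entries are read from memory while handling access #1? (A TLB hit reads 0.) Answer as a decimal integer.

Trace:
#0 VA=0x542E0A39D (w,kernel):
  L0 @0x12[21] → 0x14007  P=1,RW=1,US=1,PS=0
  L1 @0x14[23] → 0x16007  P=1,RW=1,US=1,PS=0
  L2 @0x16[10] → 0x19007  P=1,RW=1,US=1,PS=0
  ⇒ phys 0x1939D  [3 reads]
#1 VA=0x642613B2B (r,user):
  L0 @0x12[25] → 0x1A007  P=1,RW=1,US=1,PS=0
  L1 @0x1A[19] → 0x1D007  P=1,RW=1,US=1,PS=0
  L2 @0x1D[19] → 0x20007  P=1,RW=1,US=1,PS=0
  ⇒ phys 0x20B2B  [3 reads]
#2 VA=0x742E07631 (w,user):
  L0 @0x12[29] → 0x24007  P=1,RW=1,US=1,PS=0
  L1 @0x24[23] → 0x27007  P=1,RW=1,US=1,PS=0
  L2 @0x27[7] → 0x2B005  P=1,RW=0,US=1,PS=0
  ✗ PROTECTION_VIOLATION  [3 reads]

Entries read for #1: 3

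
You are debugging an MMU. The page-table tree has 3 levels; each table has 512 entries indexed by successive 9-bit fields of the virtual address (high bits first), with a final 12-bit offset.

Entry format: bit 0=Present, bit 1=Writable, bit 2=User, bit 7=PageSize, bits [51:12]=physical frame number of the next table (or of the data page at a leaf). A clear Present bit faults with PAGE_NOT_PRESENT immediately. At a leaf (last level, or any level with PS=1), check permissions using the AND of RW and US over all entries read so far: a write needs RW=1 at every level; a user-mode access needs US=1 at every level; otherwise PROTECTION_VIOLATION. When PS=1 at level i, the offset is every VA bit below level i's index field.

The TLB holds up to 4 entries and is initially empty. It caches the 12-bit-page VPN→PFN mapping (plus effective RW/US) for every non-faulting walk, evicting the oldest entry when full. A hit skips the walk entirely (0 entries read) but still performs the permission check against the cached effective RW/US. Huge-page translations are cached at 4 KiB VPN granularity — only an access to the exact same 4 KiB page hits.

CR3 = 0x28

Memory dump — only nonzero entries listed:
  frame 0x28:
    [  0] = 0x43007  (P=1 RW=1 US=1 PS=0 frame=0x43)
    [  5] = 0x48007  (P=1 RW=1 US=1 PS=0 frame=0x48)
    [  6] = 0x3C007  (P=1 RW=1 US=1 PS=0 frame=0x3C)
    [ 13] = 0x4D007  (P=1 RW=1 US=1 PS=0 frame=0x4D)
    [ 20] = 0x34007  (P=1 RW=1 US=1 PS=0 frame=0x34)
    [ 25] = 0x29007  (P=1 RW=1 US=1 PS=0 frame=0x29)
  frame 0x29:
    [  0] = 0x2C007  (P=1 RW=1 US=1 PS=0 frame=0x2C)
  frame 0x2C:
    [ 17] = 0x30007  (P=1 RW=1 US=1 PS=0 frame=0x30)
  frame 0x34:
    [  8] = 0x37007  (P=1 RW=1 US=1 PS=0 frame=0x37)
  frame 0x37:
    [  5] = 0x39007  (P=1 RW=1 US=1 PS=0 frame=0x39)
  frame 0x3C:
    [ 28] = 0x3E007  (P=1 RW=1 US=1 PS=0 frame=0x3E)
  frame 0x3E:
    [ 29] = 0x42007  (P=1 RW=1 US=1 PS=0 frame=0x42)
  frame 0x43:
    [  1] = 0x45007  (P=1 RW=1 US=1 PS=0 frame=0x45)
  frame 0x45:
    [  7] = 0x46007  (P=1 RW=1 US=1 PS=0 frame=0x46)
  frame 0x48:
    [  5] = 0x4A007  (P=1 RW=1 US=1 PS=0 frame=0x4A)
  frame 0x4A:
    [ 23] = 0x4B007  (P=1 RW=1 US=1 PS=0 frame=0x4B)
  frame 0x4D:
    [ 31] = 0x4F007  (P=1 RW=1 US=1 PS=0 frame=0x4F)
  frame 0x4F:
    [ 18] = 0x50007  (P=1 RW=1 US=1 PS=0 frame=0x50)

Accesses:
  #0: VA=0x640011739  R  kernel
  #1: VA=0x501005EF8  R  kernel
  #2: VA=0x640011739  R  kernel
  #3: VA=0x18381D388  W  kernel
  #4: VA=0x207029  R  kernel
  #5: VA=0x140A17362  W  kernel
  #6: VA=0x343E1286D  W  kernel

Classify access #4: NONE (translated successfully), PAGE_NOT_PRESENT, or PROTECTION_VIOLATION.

Trace:
#0 VA=0x640011739 (r,kernel):
  [0] read 0x28 idx=25: raw=0x29007 flags P=1 W=1 U=1 S=0
  [1] read 0x29 idx=0: raw=0x2C007 flags P=1 W=1 U=1 S=0
  [2] read 0x2C idx=17: raw=0x30007 flags P=1 W=1 U=1 S=0
  ⇒ phys 0x30739  [3 reads]
#1 VA=0x501005EF8 (r,kernel):
  [0] read 0x28 idx=20: raw=0x34007 flags P=1 W=1 U=1 S=0
  [1] read 0x34 idx=8: raw=0x37007 flags P=1 W=1 U=1 S=0
  [2] read 0x37 idx=5: raw=0x39007 flags P=1 W=1 U=1 S=0
  ⇒ phys 0x39EF8  [3 reads]
#2 VA=0x640011739 (r,kernel):
  TLB hit vpn=0x640011 → PA=0x30739
#3 VA=0x18381D388 (w,kernel):
  [0] read 0x28 idx=6: raw=0x3C007 flags P=1 W=1 U=1 S=0
  [1] read 0x3C idx=28: raw=0x3E007 flags P=1 W=1 U=1 S=0
  [2] read 0x3E idx=29: raw=0x42007 flags P=1 W=1 U=1 S=0
  ⇒ phys 0x42388  [3 reads]
#4 VA=0x207029 (r,kernel):
  [0] read 0x28 idx=0: raw=0x43007 flags P=1 W=1 U=1 S=0
  [1] read 0x43 idx=1: raw=0x45007 flags P=1 W=1 U=1 S=0
  [2] read 0x45 idx=7: raw=0x46007 flags P=1 W=1 U=1 S=0
  ⇒ phys 0x46029  [3 reads]
#5 VA=0x140A17362 (w,kernel):
  [0] read 0x28 idx=5: raw=0x48007 flags P=1 W=1 U=1 S=0
  [1] read 0x48 idx=5: raw=0x4A007 flags P=1 W=1 U=1 S=0
  [2] read 0x4A idx=23: raw=0x4B007 flags P=1 W=1 U=1 S=0
  ⇒ phys 0x4B362  [3 reads]
#6 VA=0x343E1286D (w,kernel):
  [0] read 0x28 idx=13: raw=0x4D007 flags P=1 W=1 U=1 S=0
  [1] read 0x4D idx=31: raw=0x4F007 flags P=1 W=1 U=1 S=0
  [2] read 0x4F idx=18: raw=0x50007 flags P=1 W=1 U=1 S=0
  ⇒ phys 0x5086D  [3 reads]

Access #4 fault: NONE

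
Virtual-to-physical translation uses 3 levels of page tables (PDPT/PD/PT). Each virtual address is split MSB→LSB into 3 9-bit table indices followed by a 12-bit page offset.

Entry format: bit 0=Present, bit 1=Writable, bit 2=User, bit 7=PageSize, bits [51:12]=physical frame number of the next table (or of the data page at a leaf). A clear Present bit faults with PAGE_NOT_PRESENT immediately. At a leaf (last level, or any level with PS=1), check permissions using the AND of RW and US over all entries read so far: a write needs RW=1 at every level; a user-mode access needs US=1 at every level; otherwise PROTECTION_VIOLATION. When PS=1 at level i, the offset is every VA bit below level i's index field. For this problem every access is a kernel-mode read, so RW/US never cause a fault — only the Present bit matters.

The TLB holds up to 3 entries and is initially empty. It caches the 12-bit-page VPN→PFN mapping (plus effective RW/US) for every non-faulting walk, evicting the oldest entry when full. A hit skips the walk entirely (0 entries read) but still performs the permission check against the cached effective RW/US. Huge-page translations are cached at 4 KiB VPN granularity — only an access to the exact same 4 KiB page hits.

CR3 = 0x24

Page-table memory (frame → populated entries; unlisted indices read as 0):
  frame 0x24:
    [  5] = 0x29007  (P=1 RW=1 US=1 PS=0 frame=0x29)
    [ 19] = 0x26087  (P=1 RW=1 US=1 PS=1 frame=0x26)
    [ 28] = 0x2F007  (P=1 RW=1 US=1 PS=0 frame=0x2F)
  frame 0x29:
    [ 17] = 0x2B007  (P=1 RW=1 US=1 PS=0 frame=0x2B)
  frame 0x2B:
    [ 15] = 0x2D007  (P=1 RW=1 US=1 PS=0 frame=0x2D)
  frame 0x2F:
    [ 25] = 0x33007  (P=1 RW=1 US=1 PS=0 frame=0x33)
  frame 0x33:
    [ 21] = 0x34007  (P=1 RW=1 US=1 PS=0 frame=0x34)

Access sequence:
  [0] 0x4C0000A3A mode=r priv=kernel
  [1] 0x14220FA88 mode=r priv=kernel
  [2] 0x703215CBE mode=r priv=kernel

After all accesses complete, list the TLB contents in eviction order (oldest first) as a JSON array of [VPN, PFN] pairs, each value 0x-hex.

Trace:
#0 VA=0x4C0000A3A (r,kernel):
  lvl0: tbl 0x24, slot 19 ⇒ 0x26087 (P1/RW1/US1/PS1)
  ⇒ phys 0x26A3A (huge @L0)  [1 reads]
#1 VA=0x14220FA88 (r,kernel):
  lvl0: tbl 0x24, slot 5 ⇒ 0x29007 (P1/RW1/US1/PS0)
  lvl1: tbl 0x29, slot 17 ⇒ 0x2B007 (P1/RW1/US1/PS0)
  lvl2: tbl 0x2B, slot 15 ⇒ 0x2D007 (P1/RW1/US1/PS0)
  ⇒ phys 0x2DA88  [3 reads]
#2 VA=0x703215CBE (r,kernel):
  lvl0: tbl 0x24, slot 28 ⇒ 0x2F007 (P1/RW1/US1/PS0)
  lvl1: tbl 0x2F, slot 25 ⇒ 0x33007 (P1/RW1/US1/PS0)
  lvl2: tbl 0x33, slot 21 ⇒ 0x34007 (P1/RW1/US1/PS0)
  ⇒ phys 0x34CBE  [3 reads]

TLB: [["0x4C0000", "0x26"], ["0x14220F", "0x2D"], ["0x703215", "0x34"]]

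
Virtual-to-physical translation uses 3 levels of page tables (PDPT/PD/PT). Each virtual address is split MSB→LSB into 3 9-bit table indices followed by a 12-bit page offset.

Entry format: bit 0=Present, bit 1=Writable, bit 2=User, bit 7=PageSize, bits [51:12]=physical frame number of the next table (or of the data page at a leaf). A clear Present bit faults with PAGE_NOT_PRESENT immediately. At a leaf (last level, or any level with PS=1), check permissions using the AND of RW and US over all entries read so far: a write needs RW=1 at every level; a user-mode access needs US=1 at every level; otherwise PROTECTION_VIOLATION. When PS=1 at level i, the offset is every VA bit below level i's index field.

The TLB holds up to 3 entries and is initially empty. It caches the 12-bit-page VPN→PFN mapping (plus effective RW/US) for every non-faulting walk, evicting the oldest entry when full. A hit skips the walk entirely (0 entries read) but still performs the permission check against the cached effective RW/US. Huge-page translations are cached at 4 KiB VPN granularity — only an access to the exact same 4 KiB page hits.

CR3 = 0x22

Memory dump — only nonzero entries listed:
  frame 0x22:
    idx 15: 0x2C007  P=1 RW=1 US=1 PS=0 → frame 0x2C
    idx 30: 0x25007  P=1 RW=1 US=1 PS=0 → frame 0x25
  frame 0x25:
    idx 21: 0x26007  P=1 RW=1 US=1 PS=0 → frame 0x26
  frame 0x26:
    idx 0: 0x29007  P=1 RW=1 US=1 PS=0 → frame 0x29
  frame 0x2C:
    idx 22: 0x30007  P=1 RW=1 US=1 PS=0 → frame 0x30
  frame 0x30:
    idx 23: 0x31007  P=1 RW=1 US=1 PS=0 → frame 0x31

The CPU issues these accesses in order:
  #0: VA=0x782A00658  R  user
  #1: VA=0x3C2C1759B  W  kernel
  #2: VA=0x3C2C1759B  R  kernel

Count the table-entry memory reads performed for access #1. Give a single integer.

Walk each access:
#0 VA=0x782A00658 (r,user):
  lvl0: tbl 0x22, slot 30 ⇒ 0x25007 (P1/RW1/US1/PS0)
  lvl1: tbl 0x25, slot 21 ⇒ 0x26007 (P1/RW1/US1/PS0)
  lvl2: tbl 0x26, slot 0 ⇒ 0x29007 (P1/RW1/US1/PS0)
  ⇒ phys 0x29658  [3 reads]
#1 VA=0x3C2C1759B (w,kernel):
  lvl0: tbl 0x22, slot 15 ⇒ 0x2C007 (P1/RW1/US1/PS0)
  lvl1: tbl 0x2C, slot 22 ⇒ 0x30007 (P1/RW1/US1/PS0)
  lvl2: tbl 0x30, slot 23 ⇒ 0x31007 (P1/RW1/US1/PS0)
  ⇒ phys 0x3159B  [3 reads]
#2 VA=0x3C2C1759B (r,kernel):
  TLB hit vpn=0x3C2C17 → PA=0x3159B

Entries read for #1: 3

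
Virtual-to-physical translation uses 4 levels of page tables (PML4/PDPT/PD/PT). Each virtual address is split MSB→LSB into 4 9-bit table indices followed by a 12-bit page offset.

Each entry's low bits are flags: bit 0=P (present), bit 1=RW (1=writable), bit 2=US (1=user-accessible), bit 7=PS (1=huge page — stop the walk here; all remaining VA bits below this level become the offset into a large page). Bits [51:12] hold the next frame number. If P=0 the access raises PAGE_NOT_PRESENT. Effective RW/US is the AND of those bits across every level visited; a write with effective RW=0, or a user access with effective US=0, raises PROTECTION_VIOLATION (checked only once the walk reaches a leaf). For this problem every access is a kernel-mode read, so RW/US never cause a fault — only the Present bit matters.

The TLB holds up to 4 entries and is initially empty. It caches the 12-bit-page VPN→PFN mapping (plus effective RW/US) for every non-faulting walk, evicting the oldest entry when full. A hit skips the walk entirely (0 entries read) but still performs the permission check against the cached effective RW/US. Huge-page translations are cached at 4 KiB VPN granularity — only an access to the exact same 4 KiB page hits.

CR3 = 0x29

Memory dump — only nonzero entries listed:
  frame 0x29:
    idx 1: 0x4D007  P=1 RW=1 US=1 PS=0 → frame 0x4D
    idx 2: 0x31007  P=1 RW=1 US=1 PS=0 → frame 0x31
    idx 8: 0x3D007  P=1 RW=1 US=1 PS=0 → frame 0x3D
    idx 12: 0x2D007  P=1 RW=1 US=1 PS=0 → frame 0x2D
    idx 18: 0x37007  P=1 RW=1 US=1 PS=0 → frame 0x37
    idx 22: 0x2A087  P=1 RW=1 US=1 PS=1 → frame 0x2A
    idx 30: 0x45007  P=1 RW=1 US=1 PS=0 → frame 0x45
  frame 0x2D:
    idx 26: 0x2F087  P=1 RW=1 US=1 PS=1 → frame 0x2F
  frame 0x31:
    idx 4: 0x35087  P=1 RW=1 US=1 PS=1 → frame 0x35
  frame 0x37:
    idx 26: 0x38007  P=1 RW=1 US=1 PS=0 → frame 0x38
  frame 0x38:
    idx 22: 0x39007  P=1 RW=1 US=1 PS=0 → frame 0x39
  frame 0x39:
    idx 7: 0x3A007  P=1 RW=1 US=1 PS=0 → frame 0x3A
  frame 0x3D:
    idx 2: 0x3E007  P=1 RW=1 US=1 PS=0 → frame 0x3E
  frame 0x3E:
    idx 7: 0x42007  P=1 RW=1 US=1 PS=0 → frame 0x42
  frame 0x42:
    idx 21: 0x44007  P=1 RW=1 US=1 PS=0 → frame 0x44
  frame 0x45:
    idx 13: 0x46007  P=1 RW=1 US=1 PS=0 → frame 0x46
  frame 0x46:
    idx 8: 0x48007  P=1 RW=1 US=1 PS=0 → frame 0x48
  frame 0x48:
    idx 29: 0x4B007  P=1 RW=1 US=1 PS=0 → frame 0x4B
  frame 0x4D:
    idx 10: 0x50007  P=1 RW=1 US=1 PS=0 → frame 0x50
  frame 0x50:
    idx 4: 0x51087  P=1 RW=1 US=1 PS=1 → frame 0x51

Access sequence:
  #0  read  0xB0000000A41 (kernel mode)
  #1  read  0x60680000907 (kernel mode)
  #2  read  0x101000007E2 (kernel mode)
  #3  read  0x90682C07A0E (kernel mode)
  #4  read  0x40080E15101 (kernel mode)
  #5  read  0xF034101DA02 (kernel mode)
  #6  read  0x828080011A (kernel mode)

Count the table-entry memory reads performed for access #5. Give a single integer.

Walk each access:
#0 VA=0xB0000000A41 (r,kernel):
  L0 @0x29[22] → 0x2A087  P=1,RW=1,US=1,PS=1
  ✓ 0x2AA41 (huge @L0)  — 1 lookups
#1 VA=0x60680000907 (r,kernel):
  L0 @0x29[12] → 0x2D007  P=1,RW=1,US=1,PS=0
  L1 @0x2D[26] → 0x2F087  P=1,RW=1,US=1,PS=1
  ✓ 0x2F907 (huge @L1)  — 2 lookups
#2 VA=0x101000007E2 (r,kernel):
  L0 @0x29[2] → 0x31007  P=1,RW=1,US=1,PS=0
  L1 @0x31[4] → 0x35087  P=1,RW=1,US=1,PS=1
  ✓ 0x357E2 (huge @L1)  — 2 lookups
#3 VA=0x90682C07A0E (r,kernel):
  L0 @0x29[18] → 0x37007  P=1,RW=1,US=1,PS=0
  L1 @0x37[26] → 0x38007  P=1,RW=1,US=1,PS=0
  L2 @0x38[22] → 0x39007  P=1,RW=1,US=1,PS=0
  L3 @0x39[7] → 0x3A007  P=1,RW=1,US=1,PS=0
  ✓ 0x3AA0E  — 4 lookups
#4 VA=0x40080E15101 (r,kernel):
  L0 @0x29[8] → 0x3D007  P=1,RW=1,US=1,PS=0
  L1 @0x3D[2] → 0x3E007  P=1,RW=1,US=1,PS=0
  L2 @0x3E[7] → 0x42007  P=1,RW=1,US=1,PS=0
  L3 @0x42[21] → 0x44007  P=1,RW=1,US=1,PS=0
  ✓ 0x44101  — 4 lookups
#5 VA=0xF034101DA02 (r,kernel):
  L0 @0x29[30] → 0x45007  P=1,RW=1,US=1,PS=0
  L1 @0x45[13] → 0x46007  P=1,RW=1,US=1,PS=0
  L2 @0x46[8] → 0x48007  P=1,RW=1,US=1,PS=0
  L3 @0x48[29] → 0x4B007  P=1,RW=1,US=1,PS=0
  ✓ 0x4BA02  — 4 lookups
#6 VA=0x828080011A (r,kernel):
  L0 @0x29[1] → 0x4D007  P=1,RW=1,US=1,PS=0
  L1 @0x4D[10] → 0x50007  P=1,RW=1,US=1,PS=0
  L2 @0x50[4] → 0x51087  P=1,RW=1,US=1,PS=1
  ✓ 0x5111A (huge @L2)  — 3 lookups

Entries read for #5: 4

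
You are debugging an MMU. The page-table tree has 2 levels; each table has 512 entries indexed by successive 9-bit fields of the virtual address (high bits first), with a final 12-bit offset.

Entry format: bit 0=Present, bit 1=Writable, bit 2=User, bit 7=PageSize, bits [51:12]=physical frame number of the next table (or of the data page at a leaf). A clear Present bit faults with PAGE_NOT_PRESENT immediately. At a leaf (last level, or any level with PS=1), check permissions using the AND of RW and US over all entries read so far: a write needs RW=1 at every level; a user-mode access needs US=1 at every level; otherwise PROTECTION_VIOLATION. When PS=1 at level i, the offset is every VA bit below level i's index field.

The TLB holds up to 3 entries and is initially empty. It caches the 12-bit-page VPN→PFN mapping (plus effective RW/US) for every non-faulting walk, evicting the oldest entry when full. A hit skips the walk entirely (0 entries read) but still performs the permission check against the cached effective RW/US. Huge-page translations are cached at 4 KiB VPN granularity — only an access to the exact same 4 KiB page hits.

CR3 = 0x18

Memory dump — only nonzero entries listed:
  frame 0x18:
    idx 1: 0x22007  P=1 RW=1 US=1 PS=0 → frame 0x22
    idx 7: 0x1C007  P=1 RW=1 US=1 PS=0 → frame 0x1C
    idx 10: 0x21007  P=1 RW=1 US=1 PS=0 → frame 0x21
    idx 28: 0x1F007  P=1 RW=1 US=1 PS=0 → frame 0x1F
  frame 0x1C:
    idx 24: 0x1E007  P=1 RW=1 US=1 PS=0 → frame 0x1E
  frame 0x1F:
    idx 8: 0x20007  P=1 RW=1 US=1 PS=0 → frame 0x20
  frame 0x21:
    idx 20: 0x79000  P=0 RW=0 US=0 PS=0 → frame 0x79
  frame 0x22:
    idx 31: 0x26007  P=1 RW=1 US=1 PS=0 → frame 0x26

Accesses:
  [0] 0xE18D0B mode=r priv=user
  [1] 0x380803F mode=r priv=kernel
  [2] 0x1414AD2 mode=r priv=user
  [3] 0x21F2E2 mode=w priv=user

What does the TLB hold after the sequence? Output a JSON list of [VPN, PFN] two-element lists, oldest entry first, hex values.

Trace:
#0 VA=0xE18D0B (r,user):
  L0 @0x18[7] → 0x1C007  P=1,RW=1,US=1,PS=0
  L1 @0x1C[24] → 0x1E007  P=1,RW=1,US=1,PS=0
  ⇒ phys 0x1ED0B  [2 reads]
#1 VA=0x380803F (r,kernel):
  L0 @0x18[28] → 0x1F007  P=1,RW=1,US=1,PS=0
  L1 @0x1F[8] → 0x20007  P=1,RW=1,US=1,PS=0
  ⇒ phys 0x2003F  [2 reads]
#2 VA=0x1414AD2 (r,user):
  L0 @0x18[10] → 0x21007  P=1,RW=1,US=1,PS=0
  L1 @0x21[20] → 0x79000  P=0,RW=0,US=0,PS=0
  ✗ PAGE_NOT_PRESENT  [2 reads]
#3 VA=0x21F2E2 (w,user):
  L0 @0x18[1] → 0x22007  P=1,RW=1,US=1,PS=0
  L1 @0x22[31] → 0x26007  P=1,RW=1,US=1,PS=0
  ⇒ phys 0x262E2  [2 reads]

TLB: [["0xE18", "0x1E"], ["0x3808", "0x20"], ["0x21F", "0x26"]]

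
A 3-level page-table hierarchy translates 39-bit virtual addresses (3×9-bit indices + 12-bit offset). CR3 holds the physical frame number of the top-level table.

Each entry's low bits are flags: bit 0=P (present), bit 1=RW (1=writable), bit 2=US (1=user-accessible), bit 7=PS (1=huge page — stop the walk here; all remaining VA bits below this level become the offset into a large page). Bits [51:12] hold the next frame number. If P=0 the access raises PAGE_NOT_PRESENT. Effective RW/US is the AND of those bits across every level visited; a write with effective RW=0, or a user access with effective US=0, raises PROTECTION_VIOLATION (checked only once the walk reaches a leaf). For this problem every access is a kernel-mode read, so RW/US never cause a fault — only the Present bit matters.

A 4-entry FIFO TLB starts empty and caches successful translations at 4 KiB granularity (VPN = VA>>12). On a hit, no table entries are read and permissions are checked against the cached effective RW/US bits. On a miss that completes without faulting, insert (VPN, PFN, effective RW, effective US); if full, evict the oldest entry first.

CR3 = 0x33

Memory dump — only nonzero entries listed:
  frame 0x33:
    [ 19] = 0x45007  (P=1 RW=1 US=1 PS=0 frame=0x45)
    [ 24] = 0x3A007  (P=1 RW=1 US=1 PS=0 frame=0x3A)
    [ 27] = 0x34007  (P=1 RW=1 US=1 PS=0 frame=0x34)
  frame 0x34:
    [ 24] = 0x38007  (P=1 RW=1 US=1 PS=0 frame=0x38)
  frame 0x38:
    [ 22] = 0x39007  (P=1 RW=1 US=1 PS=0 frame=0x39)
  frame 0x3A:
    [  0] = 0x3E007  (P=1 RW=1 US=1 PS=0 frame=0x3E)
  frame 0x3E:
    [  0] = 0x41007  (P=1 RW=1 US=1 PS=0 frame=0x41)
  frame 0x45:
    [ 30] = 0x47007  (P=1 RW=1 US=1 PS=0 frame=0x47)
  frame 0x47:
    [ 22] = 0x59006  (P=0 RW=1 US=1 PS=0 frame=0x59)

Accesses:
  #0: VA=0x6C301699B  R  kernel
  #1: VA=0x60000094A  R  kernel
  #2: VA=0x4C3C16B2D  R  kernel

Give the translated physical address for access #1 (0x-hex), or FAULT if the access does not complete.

Walk each access:
#0 VA=0x6C301699B (r,kernel):
  L0 @0x33[27] → 0x34007  P=1,RW=1,US=1,PS=0
  L1 @0x34[24] → 0x38007  P=1,RW=1,US=1,PS=0
  L2 @0x38[22] → 0x39007  P=1,RW=1,US=1,PS=0
  ⇒ phys 0x3999B  [3 reads]
#1 VA=0x60000094A (r,kernel):
  L0 @0x33[24] → 0x3A007  P=1,RW=1,US=1,PS=0
  L1 @0x3A[0] → 0x3E007  P=1,RW=1,US=1,PS=0
  L2 @0x3E[0] → 0x41007  P=1,RW=1,US=1,PS=0
  ⇒ phys 0x4194A  [3 reads]
#2 VA=0x4C3C16B2D (r,kernel):
  L0 @0x33[19] → 0x45007  P=1,RW=1,US=1,PS=0
  L1 @0x45[30] → 0x47007  P=1,RW=1,US=1,PS=0
  L2 @0x47[22] → 0x59006  P=0,RW=1,US=1,PS=0
  ⇒ fault: PAGE_NOT_PRESENT  — 3 lookups

Access #1 PA: 0x4194A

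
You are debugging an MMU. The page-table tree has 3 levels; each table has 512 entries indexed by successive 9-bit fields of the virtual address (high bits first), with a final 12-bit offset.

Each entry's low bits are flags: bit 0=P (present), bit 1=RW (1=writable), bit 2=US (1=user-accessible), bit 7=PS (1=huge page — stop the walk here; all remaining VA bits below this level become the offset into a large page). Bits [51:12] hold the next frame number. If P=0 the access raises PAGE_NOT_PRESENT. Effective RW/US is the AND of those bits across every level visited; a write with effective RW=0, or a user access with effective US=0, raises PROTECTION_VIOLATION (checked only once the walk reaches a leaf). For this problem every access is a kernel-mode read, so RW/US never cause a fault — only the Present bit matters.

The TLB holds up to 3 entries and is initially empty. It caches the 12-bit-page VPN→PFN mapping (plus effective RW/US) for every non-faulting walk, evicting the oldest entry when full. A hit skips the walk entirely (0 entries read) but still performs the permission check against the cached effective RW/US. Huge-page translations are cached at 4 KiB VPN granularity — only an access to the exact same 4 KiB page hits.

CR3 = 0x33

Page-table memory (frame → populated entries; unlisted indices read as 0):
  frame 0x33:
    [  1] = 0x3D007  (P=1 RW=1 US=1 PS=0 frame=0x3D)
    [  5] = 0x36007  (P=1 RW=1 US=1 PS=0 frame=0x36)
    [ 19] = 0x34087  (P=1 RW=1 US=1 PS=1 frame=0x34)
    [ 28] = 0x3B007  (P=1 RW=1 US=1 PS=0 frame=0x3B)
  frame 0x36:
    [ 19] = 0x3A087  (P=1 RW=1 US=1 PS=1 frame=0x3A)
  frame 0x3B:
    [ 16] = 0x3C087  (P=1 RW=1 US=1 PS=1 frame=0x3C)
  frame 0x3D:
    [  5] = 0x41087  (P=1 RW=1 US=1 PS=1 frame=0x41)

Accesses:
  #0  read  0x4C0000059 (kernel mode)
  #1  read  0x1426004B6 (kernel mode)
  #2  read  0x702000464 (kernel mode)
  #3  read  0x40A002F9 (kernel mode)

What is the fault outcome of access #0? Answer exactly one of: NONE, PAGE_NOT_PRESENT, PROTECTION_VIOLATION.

Trace:
#0 VA=0x4C0000059 (r,kernel):
  [0] read 0x33 idx=19: raw=0x34087 flags P=1 W=1 U=1 S=1
  ⇒ phys 0x34059 (huge @L0)  [1 reads]
#1 VA=0x1426004B6 (r,kernel):
  [0] read 0x33 idx=5: raw=0x36007 flags P=1 W=1 U=1 S=0
  [1] read 0x36 idx=19: raw=0x3A087 flags P=1 W=1 U=1 S=1
  ⇒ phys 0x3A4B6 (huge @L1)  [2 reads]
#2 VA=0x702000464 (r,kernel):
  [0] read 0x33 idx=28: raw=0x3B007 flags P=1 W=1 U=1 S=0
  [1] read 0x3B idx=16: raw=0x3C087 flags P=1 W=1 U=1 S=1
  ⇒ phys 0x3C464 (huge @L1)  [2 reads]
#3 VA=0x40A002F9 (r,kernel):
  [0] read 0x33 idx=1: raw=0x3D007 flags P=1 W=1 U=1 S=0
  [1] read 0x3D idx=5: raw=0x41087 flags P=1 W=1 U=1 S=1
  ⇒ phys 0x412F9 (huge @L1)  [2 reads]

Access #0 fault: NONE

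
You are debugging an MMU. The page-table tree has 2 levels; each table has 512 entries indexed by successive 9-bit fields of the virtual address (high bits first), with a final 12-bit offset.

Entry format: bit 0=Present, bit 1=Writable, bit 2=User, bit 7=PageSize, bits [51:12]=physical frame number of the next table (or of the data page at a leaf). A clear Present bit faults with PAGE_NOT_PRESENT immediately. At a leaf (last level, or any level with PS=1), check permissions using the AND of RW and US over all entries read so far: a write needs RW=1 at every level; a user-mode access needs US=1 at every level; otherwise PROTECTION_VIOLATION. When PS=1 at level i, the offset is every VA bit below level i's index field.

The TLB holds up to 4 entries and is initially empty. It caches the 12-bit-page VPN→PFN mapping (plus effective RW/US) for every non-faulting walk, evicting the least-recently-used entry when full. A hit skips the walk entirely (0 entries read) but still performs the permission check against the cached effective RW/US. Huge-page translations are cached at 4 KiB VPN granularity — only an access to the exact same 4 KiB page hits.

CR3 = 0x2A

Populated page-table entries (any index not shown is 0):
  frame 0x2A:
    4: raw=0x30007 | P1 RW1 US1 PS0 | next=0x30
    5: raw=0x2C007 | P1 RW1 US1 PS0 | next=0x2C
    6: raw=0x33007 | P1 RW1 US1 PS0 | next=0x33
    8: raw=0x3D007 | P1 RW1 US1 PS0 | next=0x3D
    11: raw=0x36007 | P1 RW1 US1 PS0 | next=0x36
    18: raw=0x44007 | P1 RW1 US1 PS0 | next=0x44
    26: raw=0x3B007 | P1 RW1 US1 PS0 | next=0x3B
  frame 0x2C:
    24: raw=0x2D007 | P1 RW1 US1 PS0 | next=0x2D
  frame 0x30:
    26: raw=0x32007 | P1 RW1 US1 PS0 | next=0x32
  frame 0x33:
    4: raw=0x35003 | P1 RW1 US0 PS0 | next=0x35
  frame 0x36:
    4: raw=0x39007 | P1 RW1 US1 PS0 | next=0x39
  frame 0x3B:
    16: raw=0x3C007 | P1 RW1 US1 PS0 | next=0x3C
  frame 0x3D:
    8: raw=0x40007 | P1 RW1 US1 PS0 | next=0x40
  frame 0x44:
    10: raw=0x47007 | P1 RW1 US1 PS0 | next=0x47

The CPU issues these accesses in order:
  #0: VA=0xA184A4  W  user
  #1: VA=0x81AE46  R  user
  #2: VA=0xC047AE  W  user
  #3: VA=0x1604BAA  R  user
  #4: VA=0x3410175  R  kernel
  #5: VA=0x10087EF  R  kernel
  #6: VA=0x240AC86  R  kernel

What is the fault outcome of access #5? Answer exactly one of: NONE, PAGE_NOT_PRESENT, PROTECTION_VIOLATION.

Trace:
#0 VA=0xA184A4 (w,user):
  lvl0: tbl 0x2A, slot 5 ⇒ 0x2C007 (P1/RW1/US1/PS0)
  lvl1: tbl 0x2C, slot 24 ⇒ 0x2D007 (P1/RW1/US1/PS0)
  ⇒ phys 0x2D4A4  [2 reads]
#1 VA=0x81AE46 (r,user):
  lvl0: tbl 0x2A, slot 4 ⇒ 0x30007 (P1/RW1/US1/PS0)
  lvl1: tbl 0x30, slot 26 ⇒ 0x32007 (P1/RW1/US1/PS0)
  ⇒ phys 0x32E46  [2 reads]
#2 VA=0xC047AE (w,user):
  lvl0: tbl 0x2A, slot 6 ⇒ 0x33007 (P1/RW1/US1/PS0)
  lvl1: tbl 0x33, slot 4 ⇒ 0x35003 (P1/RW1/US0/PS0)
  → PROTECTION_VIOLATION  (2 entries read)
#3 VA=0x1604BAA (r,user):
  lvl0: tbl 0x2A, slot 11 ⇒ 0x36007 (P1/RW1/US1/PS0)
  lvl1: tbl 0x36, slot 4 ⇒ 0x39007 (P1/RW1/US1/PS0)
  ⇒ phys 0x39BAA  [2 reads]
#4 VA=0x3410175 (r,kernel):
  lvl0: tbl 0x2A, slot 26 ⇒ 0x3B007 (P1/RW1/US1/PS0)
  lvl1: tbl 0x3B, slot 16 ⇒ 0x3C007 (P1/RW1/US1/PS0)
  ⇒ phys 0x3C175  [2 reads]
#5 VA=0x10087EF (r,kernel):
  lvl0: tbl 0x2A, slot 8 ⇒ 0x3D007 (P1/RW1/US1/PS0)
  lvl1: tbl 0x3D, slot 8 ⇒ 0x40007 (P1/RW1/US1/PS0)
  ⇒ phys 0x407EF  [2 reads]
#6 VA=0x240AC86 (r,kernel):
  lvl0: tbl 0x2A, slot 18 ⇒ 0x44007 (P1/RW1/US1/PS0)
  lvl1: tbl 0x44, slot 10 ⇒ 0x47007 (P1/RW1/US1/PS0)
  ⇒ phys 0x47C86  [2 reads]

Access #5 fault: NONE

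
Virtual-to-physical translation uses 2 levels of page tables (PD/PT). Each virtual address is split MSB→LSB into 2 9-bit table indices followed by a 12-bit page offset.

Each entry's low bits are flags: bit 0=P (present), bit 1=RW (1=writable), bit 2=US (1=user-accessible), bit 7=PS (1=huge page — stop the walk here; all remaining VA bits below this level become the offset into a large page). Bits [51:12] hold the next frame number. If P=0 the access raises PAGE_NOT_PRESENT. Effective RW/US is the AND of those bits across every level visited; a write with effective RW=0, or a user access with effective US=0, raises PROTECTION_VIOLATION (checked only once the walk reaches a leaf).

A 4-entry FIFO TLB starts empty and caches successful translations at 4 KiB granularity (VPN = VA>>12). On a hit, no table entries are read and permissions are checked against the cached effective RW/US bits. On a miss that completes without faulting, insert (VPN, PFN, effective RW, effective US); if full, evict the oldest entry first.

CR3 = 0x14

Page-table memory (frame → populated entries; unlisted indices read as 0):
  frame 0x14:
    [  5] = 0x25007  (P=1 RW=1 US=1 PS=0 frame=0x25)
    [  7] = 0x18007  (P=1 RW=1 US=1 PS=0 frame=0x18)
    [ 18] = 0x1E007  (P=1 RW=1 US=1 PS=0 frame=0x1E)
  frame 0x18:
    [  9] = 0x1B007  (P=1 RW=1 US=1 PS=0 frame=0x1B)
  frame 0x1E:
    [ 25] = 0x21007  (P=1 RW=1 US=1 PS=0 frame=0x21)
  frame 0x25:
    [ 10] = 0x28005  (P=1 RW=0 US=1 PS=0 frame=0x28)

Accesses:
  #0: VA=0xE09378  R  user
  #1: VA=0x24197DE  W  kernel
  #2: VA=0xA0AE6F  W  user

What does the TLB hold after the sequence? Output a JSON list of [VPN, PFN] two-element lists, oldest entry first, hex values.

Walk each access:
#0 VA=0xE09378 (r,user):
  L0: frame=0x14 idx=7 entry=0x18007 [P=1 RW=1 US=1 PS=0]
  L1: frame=0x18 idx=9 entry=0x1B007 [P=1 RW=1 US=1 PS=0]
  ⇒ phys 0x1B378  [2 reads]
#1 VA=0x24197DE (w,kernel):
  L0: frame=0x14 idx=18 entry=0x1E007 [P=1 RW=1 US=1 PS=0]
  L1: frame=0x1E idx=25 entry=0x21007 [P=1 RW=1 US=1 PS=0]
  ⇒ phys 0x217DE  [2 reads]
#2 VA=0xA0AE6F (w,user):
  L0: frame=0x14 idx=5 entry=0x25007 [P=1 RW=1 US=1 PS=0]
  L1: frame=0x25 idx=10 entry=0x28005 [P=1 RW=0 US=1 PS=0]
  ⇒ fault: PROTECTION_VIOLATION  — 2 lookups

TLB: [["0xE09", "0x1B"], ["0x2419", "0x21"]]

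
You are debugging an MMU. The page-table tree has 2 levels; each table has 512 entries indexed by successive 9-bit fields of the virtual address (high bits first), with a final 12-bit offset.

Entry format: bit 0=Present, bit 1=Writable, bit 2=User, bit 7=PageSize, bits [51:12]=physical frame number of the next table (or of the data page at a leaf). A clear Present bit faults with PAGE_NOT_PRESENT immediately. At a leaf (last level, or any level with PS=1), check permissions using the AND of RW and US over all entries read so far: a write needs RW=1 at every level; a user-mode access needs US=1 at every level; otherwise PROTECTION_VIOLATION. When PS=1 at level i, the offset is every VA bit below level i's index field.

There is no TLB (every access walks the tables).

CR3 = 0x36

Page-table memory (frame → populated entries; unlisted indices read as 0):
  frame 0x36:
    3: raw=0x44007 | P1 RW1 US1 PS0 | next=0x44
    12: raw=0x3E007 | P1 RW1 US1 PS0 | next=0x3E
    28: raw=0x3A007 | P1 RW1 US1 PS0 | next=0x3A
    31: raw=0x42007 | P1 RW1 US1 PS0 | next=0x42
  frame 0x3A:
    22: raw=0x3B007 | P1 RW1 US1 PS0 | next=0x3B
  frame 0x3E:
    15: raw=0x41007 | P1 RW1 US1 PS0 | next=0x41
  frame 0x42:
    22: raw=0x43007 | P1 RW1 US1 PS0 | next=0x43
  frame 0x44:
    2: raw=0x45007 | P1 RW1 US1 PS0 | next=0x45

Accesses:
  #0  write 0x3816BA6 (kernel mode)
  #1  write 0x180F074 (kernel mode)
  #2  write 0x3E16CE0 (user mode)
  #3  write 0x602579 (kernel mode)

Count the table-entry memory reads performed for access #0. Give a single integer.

Trace:
#0 VA=0x3816BA6 (w,kernel):
  [0] read 0x36 idx=28: raw=0x3A007 flags P=1 W=1 U=1 S=0
  [1] read 0x3A idx=22: raw=0x3B007 flags P=1 W=1 U=1 S=0
  ⇒ phys 0x3BBA6  [2 reads]
#1 VA=0x180F074 (w,kernel):
  [0] read 0x36 idx=12: raw=0x3E007 flags P=1 W=1 U=1 S=0
  [1] read 0x3E idx=15: raw=0x41007 flags P=1 W=1 U=1 S=0
  ⇒ phys 0x41074  [2 reads]
#2 VA=0x3E16CE0 (w,user):
  [0] read 0x36 idx=31: raw=0x42007 flags P=1 W=1 U=1 S=0
  [1] read 0x42 idx=22: raw=0x43007 flags P=1 W=1 U=1 S=0
  ⇒ phys 0x43CE0  [2 reads]
#3 VA=0x602579 (w,kernel):
  [0] read 0x36 idx=3: raw=0x44007 flags P=1 W=1 U=1 S=0
  [1] read 0x44 idx=2: raw=0x45007 flags P=1 W=1 U=1 S=0
  ⇒ phys 0x45579  [2 reads]

Entries read for #0: 2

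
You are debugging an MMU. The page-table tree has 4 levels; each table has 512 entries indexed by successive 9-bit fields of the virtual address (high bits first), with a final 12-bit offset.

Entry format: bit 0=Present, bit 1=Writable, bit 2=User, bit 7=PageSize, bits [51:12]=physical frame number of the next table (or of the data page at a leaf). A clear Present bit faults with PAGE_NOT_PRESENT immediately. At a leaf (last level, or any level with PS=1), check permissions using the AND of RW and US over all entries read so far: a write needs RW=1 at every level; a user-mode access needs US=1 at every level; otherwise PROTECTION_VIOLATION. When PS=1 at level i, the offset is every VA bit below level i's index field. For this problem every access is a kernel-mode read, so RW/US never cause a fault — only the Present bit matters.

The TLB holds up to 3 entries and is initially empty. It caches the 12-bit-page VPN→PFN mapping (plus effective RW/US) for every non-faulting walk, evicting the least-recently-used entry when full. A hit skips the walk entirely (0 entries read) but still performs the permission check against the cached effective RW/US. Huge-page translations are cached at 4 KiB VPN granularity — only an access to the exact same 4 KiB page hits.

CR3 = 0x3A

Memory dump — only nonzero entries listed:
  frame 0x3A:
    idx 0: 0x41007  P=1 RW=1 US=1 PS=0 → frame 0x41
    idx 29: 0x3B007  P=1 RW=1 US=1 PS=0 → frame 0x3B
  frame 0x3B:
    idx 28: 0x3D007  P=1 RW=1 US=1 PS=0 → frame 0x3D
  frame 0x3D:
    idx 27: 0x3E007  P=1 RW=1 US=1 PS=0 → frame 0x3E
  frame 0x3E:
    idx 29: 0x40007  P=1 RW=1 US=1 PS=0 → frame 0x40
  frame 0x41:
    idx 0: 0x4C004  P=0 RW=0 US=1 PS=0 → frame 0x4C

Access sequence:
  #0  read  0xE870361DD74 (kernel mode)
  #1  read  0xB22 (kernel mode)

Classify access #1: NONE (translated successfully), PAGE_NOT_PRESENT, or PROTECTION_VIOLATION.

Trace:
#0 VA=0xE870361DD74 (r,kernel):
  lvl0: tbl 0x3A, slot 29 ⇒ 0x3B007 (P1/RW1/US1/PS0)
  lvl1: tbl 0x3B, slot 28 ⇒ 0x3D007 (P1/RW1/US1/PS0)
  lvl2: tbl 0x3D, slot 27 ⇒ 0x3E007 (P1/RW1/US1/PS0)
  lvl3: tbl 0x3E, slot 29 ⇒ 0x40007 (P1/RW1/US1/PS0)
  ⇒ phys 0x40D74  [4 reads]
#1 VA=0xB22 (r,kernel):
  lvl0: tbl 0x3A, slot 0 ⇒ 0x41007 (P1/RW1/US1/PS0)
  lvl1: tbl 0x41, slot 0 ⇒ 0x4C004 (P0/RW0/US1/PS0)
  ⇒ fault: PAGE_NOT_PRESENT  — 2 lookups

Access #1 fault: PAGE_NOT_PRESENT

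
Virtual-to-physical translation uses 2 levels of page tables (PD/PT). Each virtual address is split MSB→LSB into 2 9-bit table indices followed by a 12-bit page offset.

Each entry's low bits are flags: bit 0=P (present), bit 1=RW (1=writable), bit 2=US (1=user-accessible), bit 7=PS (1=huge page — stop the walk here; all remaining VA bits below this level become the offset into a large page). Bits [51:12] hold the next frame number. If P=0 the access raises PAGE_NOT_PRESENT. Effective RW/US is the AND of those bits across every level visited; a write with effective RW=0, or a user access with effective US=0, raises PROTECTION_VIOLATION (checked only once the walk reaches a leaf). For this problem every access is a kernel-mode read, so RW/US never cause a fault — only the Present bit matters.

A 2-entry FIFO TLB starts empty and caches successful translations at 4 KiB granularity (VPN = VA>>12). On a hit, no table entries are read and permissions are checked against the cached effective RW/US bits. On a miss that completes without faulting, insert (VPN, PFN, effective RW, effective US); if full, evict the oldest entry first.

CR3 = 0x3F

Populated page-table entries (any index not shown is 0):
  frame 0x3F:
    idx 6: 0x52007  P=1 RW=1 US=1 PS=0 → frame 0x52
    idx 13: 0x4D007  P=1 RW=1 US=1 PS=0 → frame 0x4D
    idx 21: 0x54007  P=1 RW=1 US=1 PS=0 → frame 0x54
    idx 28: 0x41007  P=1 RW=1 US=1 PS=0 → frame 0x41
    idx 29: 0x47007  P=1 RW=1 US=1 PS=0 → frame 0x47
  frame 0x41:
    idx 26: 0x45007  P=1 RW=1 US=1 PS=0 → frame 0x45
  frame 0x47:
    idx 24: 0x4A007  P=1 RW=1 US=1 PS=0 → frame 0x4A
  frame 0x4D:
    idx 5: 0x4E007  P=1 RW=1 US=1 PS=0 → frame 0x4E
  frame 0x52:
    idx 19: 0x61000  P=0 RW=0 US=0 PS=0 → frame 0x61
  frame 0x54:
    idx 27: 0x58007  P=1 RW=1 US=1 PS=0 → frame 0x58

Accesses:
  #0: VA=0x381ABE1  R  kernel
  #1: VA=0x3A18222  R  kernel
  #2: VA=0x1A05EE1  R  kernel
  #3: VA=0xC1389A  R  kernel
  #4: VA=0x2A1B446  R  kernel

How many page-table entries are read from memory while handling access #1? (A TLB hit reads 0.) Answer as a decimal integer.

Per-access translation:
#0 VA=0x381ABE1 (r,kernel):
  [0] read 0x3F idx=28: raw=0x41007 flags P=1 W=1 U=1 S=0
  [1] read 0x41 idx=26: raw=0x45007 flags P=1 W=1 U=1 S=0
  → PA=0x45BE1  (2 entries read)
#1 VA=0x3A18222 (r,kernel):
  [0] read 0x3F idx=29: raw=0x47007 flags P=1 W=1 U=1 S=0
  [1] read 0x47 idx=24: raw=0x4A007 flags P=1 W=1 U=1 S=0
  → PA=0x4A222  (2 entries read)
#2 VA=0x1A05EE1 (r,kernel):
  [0] read 0x3F idx=13: raw=0x4D007 flags P=1 W=1 U=1 S=0
  [1] read 0x4D idx=5: raw=0x4E007 flags P=1 W=1 U=1 S=0
  → PA=0x4EEE1  (2 entries read)
#3 VA=0xC1389A (r,kernel):
  [0] read 0x3F idx=6: raw=0x52007 flags P=1 W=1 U=1 S=0
  [1] read 0x52 idx=19: raw=0x61000 flags P=0 W=0 U=0 S=0
  ⇒ fault: PAGE_NOT_PRESENT  — 2 lookups
#4 VA=0x2A1B446 (r,kernel):
  [0] read 0x3F idx=21: raw=0x54007 flags P=1 W=1 U=1 S=0
  [1] read 0x54 idx=27: raw=0x58007 flags P=1 W=1 U=1 S=0
  → PA=0x58446  (2 entries read)

Entries read for #1: 2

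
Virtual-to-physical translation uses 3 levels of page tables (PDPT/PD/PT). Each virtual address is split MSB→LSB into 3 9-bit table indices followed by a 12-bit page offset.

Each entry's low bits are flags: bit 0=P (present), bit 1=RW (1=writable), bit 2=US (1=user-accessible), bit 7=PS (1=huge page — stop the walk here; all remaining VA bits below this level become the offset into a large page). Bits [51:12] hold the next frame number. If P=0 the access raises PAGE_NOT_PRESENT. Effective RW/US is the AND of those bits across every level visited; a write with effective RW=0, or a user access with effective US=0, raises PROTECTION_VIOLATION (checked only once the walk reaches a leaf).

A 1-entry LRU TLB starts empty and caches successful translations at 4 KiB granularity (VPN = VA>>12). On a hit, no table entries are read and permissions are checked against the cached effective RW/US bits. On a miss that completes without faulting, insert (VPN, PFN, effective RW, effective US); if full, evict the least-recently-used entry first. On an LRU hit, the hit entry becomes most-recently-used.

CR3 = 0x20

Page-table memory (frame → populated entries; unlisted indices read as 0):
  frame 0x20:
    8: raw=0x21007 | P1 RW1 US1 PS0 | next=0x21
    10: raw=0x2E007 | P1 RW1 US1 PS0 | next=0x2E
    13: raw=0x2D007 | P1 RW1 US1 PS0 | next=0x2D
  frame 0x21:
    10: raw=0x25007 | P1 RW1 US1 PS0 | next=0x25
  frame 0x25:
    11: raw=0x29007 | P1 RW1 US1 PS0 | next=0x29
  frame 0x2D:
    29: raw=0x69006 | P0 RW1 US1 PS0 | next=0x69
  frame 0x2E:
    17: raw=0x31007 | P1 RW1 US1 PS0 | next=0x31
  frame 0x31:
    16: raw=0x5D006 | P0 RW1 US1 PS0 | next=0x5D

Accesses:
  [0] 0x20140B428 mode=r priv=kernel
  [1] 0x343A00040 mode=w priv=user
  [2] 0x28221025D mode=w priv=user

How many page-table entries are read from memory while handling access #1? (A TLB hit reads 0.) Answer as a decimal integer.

Trace:
#0 VA=0x20140B428 (r,kernel):
  [0] read 0x20 idx=8: raw=0x21007 flags P=1 W=1 U=1 S=0
  [1] read 0x21 idx=10: raw=0x25007 flags P=1 W=1 U=1 S=0
  [2] read 0x25 idx=11: raw=0x29007 flags P=1 W=1 U=1 S=0
  ✓ 0x29428  — 3 lookups
#1 VA=0x343A00040 (w,user):
  [0] read 0x20 idx=13: raw=0x2D007 flags P=1 W=1 U=1 S=0
  [1] read 0x2D idx=29: raw=0x69006 flags P=0 W=1 U=1 S=0
  → PAGE_NOT_PRESENT  (2 entries read)
#2 VA=0x28221025D (w,user):
  [0] read 0x20 idx=10: raw=0x2E007 flags P=1 W=1 U=1 S=0
  [1] read 0x2E idx=17: raw=0x31007 flags P=1 W=1 U=1 S=0
  [2] read 0x31 idx=16: raw=0x5D006 flags P=0 W=1 U=1 S=0
  → PAGE_NOT_PRESENT  (3 entries read)

Entries read for #1: 2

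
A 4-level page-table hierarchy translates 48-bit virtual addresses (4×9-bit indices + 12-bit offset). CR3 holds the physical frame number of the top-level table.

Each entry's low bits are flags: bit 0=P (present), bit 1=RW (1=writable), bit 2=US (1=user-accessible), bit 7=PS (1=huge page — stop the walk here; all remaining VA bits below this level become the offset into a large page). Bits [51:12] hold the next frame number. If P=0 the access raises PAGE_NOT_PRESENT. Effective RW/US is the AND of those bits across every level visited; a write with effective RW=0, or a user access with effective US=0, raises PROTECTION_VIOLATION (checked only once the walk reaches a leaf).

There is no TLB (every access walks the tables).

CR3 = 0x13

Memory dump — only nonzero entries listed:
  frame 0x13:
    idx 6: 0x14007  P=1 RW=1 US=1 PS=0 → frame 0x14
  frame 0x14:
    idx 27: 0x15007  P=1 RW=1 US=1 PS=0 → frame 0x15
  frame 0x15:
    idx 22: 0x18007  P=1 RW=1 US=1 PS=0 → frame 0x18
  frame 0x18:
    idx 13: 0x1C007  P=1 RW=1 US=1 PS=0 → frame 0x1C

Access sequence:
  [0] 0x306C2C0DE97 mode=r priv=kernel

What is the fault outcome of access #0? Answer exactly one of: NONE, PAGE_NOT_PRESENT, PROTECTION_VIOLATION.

Walk each access:
#0 VA=0x306C2C0DE97 (r,kernel):
  lvl0: tbl 0x13, slot 6 ⇒ 0x14007 (P1/RW1/US1/PS0)
  lvl1: tbl 0x14, slot 27 ⇒ 0x15007 (P1/RW1/US1/PS0)
  lvl2: tbl 0x15, slot 22 ⇒ 0x18007 (P1/RW1/US1/PS0)
  lvl3: tbl 0x18, slot 13 ⇒ 0x1C007 (P1/RW1/US1/PS0)
  ✓ 0x1CE97  — 4 lookups

Access #0 fault: NONE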